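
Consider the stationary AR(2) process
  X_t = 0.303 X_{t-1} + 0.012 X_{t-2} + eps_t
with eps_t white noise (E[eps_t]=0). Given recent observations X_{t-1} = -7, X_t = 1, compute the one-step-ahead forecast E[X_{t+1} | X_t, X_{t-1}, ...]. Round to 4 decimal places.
E[X_{t+1} \mid \mathcal F_t] = 0.2190

For an AR(p) model X_t = c + sum_i phi_i X_{t-i} + eps_t, the
one-step-ahead conditional mean is
  E[X_{t+1} | X_t, ...] = c + sum_i phi_i X_{t+1-i}.
Substitute known values:
  E[X_{t+1} | ...] = (0.303) * (1) + (0.012) * (-7)
                   = 0.2190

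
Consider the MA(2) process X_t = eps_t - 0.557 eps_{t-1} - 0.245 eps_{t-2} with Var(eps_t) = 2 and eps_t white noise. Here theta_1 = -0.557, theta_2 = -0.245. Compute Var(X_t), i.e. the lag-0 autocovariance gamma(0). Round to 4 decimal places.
\gamma(0) = 2.7405

For an MA(q) process X_t = eps_t + sum_i theta_i eps_{t-i} with
Var(eps_t) = sigma^2, the variance is
  gamma(0) = sigma^2 * (1 + sum_i theta_i^2).
  sum_i theta_i^2 = (-0.557)^2 + (-0.245)^2 = 0.310249 + 0.060025 = 0.370274.
  gamma(0) = 2 * (1 + 0.370274) = 2 * 1.370274 = 2.740548, which rounds to 2.7405.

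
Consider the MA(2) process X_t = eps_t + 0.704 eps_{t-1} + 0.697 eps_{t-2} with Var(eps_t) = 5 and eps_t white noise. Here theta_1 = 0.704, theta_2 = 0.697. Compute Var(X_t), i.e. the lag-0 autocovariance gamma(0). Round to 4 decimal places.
\gamma(0) = 9.9071

For an MA(q) process X_t = eps_t + sum_i theta_i eps_{t-i} with
Var(eps_t) = sigma^2, the variance is
  gamma(0) = sigma^2 * (1 + sum_i theta_i^2).
  sum_i theta_i^2 = (0.704)^2 + (0.697)^2 = 0.495616 + 0.485809 = 0.981425.
  gamma(0) = 5 * (1 + 0.981425) = 5 * 1.981425 = 9.907125, which rounds to 9.9071.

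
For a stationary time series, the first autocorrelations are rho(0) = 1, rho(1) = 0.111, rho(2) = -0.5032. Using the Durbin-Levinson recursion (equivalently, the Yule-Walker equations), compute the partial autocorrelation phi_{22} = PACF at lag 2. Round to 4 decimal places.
\phi_{22} = -0.5220

The PACF at lag k is phi_{kk}, the last component of the solution
to the Yule-Walker system G_k phi = r_k where
  (G_k)_{ij} = rho(|i - j|), (r_k)_i = rho(i), i,j = 1..k.
Equivalently, Durbin-Levinson gives phi_{kk} iteratively:
  phi_{11} = rho(1)
  phi_{kk} = [rho(k) - sum_{j=1..k-1} phi_{k-1,j} rho(k-j)]
            / [1 - sum_{j=1..k-1} phi_{k-1,j} rho(j)],
  phi_{k,j} = phi_{k-1,j} - phi_{kk} phi_{k-1,k-j},  j = 1..k-1.
Step k = 1:
  phi_11 = rho(1) = 0.111.
Step k = 2:
  phi_22 = [rho(2) - phi_11 rho(1)] / [1 - phi_11 rho(1)] = [-0.5032 - (0.111)(0.111)] / [1 - (0.111)(0.111)]
         = -0.515521 / 0.987679 = -0.522.
Therefore phi_{22} = -0.5220.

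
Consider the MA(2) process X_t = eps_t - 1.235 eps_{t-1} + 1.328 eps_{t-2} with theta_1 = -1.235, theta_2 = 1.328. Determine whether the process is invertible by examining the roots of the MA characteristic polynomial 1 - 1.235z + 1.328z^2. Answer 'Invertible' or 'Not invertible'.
\text{Not invertible}

The MA(q) characteristic polynomial is P(z) = 1 - 1.235z + 1.328z^2.
Invertibility requires all roots to lie outside the unit circle, i.e. |z| > 1 for every root.
Set 1 + (-1.235) z + (1.328) z^2 = 0, i.e. a z^2 + b z + c = 0 with a = 1.328, b = -1.235, c = 1.
Discriminant D = b^2 - 4ac = (-1.235)^2 - 4*(1.328)*1 = 1.525225 - (5.312) = -3.786775.
D < 0, so the roots are the complex-conjugate pair z = (-b +/- i sqrt(-D)) / (2a) = 0.465 +/- 0.7327i.
For a conjugate pair |z|^2 = z * conj(z) = (product of roots) = c/a = 1/(1.328) = 0.753012, so |z| = sqrt(0.753012) = 0.8678 for both roots.
Moduli of all roots: 0.8678, 0.8678.
All moduli strictly greater than 1? No.
Verdict: Not invertible.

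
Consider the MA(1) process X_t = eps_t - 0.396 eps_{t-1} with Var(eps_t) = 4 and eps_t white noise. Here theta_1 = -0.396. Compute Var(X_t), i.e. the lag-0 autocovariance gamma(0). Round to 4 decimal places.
\gamma(0) = 4.6273

For an MA(q) process X_t = eps_t + sum_i theta_i eps_{t-i} with
Var(eps_t) = sigma^2, the variance is
  gamma(0) = sigma^2 * (1 + sum_i theta_i^2).
  sum_i theta_i^2 = (-0.396)^2 = 0.156816.
  gamma(0) = 4 * (1 + 0.156816) = 4 * 1.156816 = 4.627264, which rounds to 4.6273.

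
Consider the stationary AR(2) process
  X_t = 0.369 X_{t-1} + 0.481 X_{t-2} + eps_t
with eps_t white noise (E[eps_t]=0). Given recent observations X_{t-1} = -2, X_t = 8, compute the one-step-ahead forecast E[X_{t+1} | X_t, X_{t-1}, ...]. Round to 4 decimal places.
E[X_{t+1} \mid \mathcal F_t] = 1.9900

For an AR(p) model X_t = c + sum_i phi_i X_{t-i} + eps_t, the
one-step-ahead conditional mean is
  E[X_{t+1} | X_t, ...] = c + sum_i phi_i X_{t+1-i}.
Substitute known values:
  E[X_{t+1} | ...] = (0.369) * (8) + (0.481) * (-2)
                   = 1.9900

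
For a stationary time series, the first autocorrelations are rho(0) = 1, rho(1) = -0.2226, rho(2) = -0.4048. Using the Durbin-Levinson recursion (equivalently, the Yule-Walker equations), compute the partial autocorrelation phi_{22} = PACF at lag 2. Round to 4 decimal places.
\phi_{22} = -0.4780

The PACF at lag k is phi_{kk}, the last component of the solution
to the Yule-Walker system G_k phi = r_k where
  (G_k)_{ij} = rho(|i - j|), (r_k)_i = rho(i), i,j = 1..k.
Equivalently, Durbin-Levinson gives phi_{kk} iteratively:
  phi_{11} = rho(1)
  phi_{kk} = [rho(k) - sum_{j=1..k-1} phi_{k-1,j} rho(k-j)]
            / [1 - sum_{j=1..k-1} phi_{k-1,j} rho(j)],
  phi_{k,j} = phi_{k-1,j} - phi_{kk} phi_{k-1,k-j},  j = 1..k-1.
Step k = 1:
  phi_11 = rho(1) = -0.2226.
Step k = 2:
  phi_22 = [rho(2) - phi_11 rho(1)] / [1 - phi_11 rho(1)] = [-0.4048 - (-0.2226)(-0.2226)] / [1 - (-0.2226)(-0.2226)]
         = -0.45435076 / 0.95044924 = -0.478.
Therefore phi_{22} = -0.4780.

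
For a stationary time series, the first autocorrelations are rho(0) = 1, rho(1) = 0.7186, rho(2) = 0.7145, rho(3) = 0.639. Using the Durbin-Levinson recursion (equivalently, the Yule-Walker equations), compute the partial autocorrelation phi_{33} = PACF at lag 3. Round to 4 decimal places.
\phi_{33} = 0.1032

The PACF at lag k is phi_{kk}, the last component of the solution
to the Yule-Walker system G_k phi = r_k where
  (G_k)_{ij} = rho(|i - j|), (r_k)_i = rho(i), i,j = 1..k.
Equivalently, Durbin-Levinson gives phi_{kk} iteratively:
  phi_{11} = rho(1)
  phi_{kk} = [rho(k) - sum_{j=1..k-1} phi_{k-1,j} rho(k-j)]
            / [1 - sum_{j=1..k-1} phi_{k-1,j} rho(j)],
  phi_{k,j} = phi_{k-1,j} - phi_{kk} phi_{k-1,k-j},  j = 1..k-1.
Step k = 1:
  phi_11 = rho(1) = 0.7186.
Step k = 2:
  phi_22 = [rho(2) - phi_11 rho(1)] / [1 - phi_11 rho(1)] = [0.7145 - (0.7186)(0.7186)] / [1 - (0.7186)(0.7186)]
         = 0.19811404 / 0.48361404 = 0.409653.
  Update: phi_21 = phi_11 - phi_22 phi_11 = 0.7186 - (0.409653)(0.7186) = 0.424223.
Step k = 3:
  phi_33 = [rho(3) - phi_21 rho(2) - phi_22 rho(1)] / [1 - phi_21 rho(1) - phi_22 rho(2)]
    numerator   = 0.639 - (0.424223)(0.7145) - (0.409653)(0.7186) = 0.04151573
    denominator = 1 - (0.424223)(0.7186) - (0.409653)(0.7145) = 0.40245599
  phi_33 = 0.04151573 / 0.40245599 = 0.1032.
Therefore phi_{33} = 0.1032.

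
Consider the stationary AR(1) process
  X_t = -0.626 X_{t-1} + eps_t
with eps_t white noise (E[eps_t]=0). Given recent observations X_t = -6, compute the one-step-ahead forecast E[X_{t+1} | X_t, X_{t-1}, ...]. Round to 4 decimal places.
E[X_{t+1} \mid \mathcal F_t] = 3.7560

For an AR(p) model X_t = c + sum_i phi_i X_{t-i} + eps_t, the
one-step-ahead conditional mean is
  E[X_{t+1} | X_t, ...] = c + sum_i phi_i X_{t+1-i}.
Substitute known values:
  E[X_{t+1} | ...] = (-0.626) * (-6)
                   = 3.7560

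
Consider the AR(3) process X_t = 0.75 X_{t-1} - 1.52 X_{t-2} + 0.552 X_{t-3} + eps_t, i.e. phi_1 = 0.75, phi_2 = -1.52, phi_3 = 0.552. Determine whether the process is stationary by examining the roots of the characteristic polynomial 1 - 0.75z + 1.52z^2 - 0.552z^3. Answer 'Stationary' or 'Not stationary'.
\text{Not stationary}

The AR(p) characteristic polynomial is P(z) = 1 - 0.75z + 1.52z^2 - 0.552z^3.
Stationarity requires all roots to lie outside the unit circle, i.e. |z| > 1 for every root.
Degree 3: look for a simple real root z0 first, then factor out (1 - z/z0) and solve the remaining quadratic.
Testing z0 = 2.5: P(2.5) = 1 + (-0.75)(2.5) + (1.52)(2.5)^2 + (-0.552)(2.5)^3
  = 1 + (-1.875) + (9.5) + (-8.625) = 0.  So z_0 = 2.5 is a root, |z_0| = 2.5.
Divide out the factor (1 - 0.4 z) = (1 - z/z0) (since 1/z0 = 0.4):
  P(z) = (1 - 0.4 z)(1 + (-0.35) z + (1.38) z^2)
  [check: z-coef -0.35 - (0.4) = -0.75; z^2-coef 1.38 - (0.4)(-0.35) = 1.52; z^3-coef -(0.4)(1.38) = -0.552.]
Remaining roots from the quadratic factor 1 + (-0.35) z + (1.38) z^2:
  Set 1 + (-0.35) z + (1.38) z^2 = 0, i.e. a z^2 + b z + c = 0 with a = 1.38, b = -0.35, c = 1.
  Discriminant D = b^2 - 4ac = (-0.35)^2 - 4*(1.38)*1 = 0.1225 - (5.52) = -5.3975.
  D < 0, so the roots are the complex-conjugate pair z = (-b +/- i sqrt(-D)) / (2a) = 0.1268 +/- 0.8418i.
  For a conjugate pair |z|^2 = z * conj(z) = (product of roots) = c/a = 1/(1.38) = 0.724638, so |z| = sqrt(0.724638) = 0.8513 for both roots.
Moduli of all roots: 2.5000, 0.8513, 0.8513.
All moduli strictly greater than 1? No.
Verdict: Not stationary.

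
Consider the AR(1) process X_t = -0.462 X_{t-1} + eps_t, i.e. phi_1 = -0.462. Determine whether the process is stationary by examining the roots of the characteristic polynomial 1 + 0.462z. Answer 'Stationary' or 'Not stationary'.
\text{Stationary}

The AR(p) characteristic polynomial is P(z) = 1 + 0.462z.
Stationarity requires all roots to lie outside the unit circle, i.e. |z| > 1 for every root.
This is linear in z: 1 + (0.462) z = 0  =>  z = -1/(0.462) = -2.164502,  |z| = 2.164502.
Moduli of all roots: 2.1645.
All moduli strictly greater than 1? Yes.
Verdict: Stationary.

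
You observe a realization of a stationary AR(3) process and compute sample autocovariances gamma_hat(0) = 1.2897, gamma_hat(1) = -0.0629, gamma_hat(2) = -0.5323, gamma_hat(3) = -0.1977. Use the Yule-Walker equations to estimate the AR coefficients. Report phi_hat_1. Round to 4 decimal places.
\hat\phi_{1} = -0.1710

The Yule-Walker equations for an AR(p) process read, in matrix form,
  Gamma_p phi = r_p,   with   (Gamma_p)_{ij} = gamma(|i - j|),
                       (r_p)_i = gamma(i),   i,j = 1..p.
Substitute the sample gammas (Toeplitz matrix and right-hand side of size 3):
  Gamma_p = [[1.2897, -0.0629, -0.5323], [-0.0629, 1.2897, -0.0629], [-0.5323, -0.0629, 1.2897]]
  r_p     = [-0.0629, -0.5323, -0.1977]
Written out (R1..R3):
  (R1) 1.2897 phi_1 - 0.0629 phi_2 - 0.5323 phi_3 = -0.0629
  (R2) -0.0629 phi_1 + 1.2897 phi_2 - 0.0629 phi_3 = -0.5323
  (R3) -0.5323 phi_1 - 0.0629 phi_2 + 1.2897 phi_3 = -0.1977
Gaussian elimination:
  R2 <- R2 - (-0.0629/1.2897) R1 = R2 - (-0.048771) R1:  1.286632 phi_2 - 0.088861 phi_3 = -0.535368
  R3 <- R3 - (-0.5323/1.2897) R1 = R3 - (-0.412732) R1:  -0.088861 phi_2 + 1.070003 phi_3 = -0.223661
  R3 <- R3 - (-0.088861/1.286632) R2 = R3 - (-0.069065) R2:  1.063866 phi_3 = -0.260636
Back-substitution:
  phi_hat_3 = -0.260636 / 1.063866 = -0.244989
  phi_hat_2 = (-0.535368 - (-0.088861)(-0.244989)) / 1.286632 = -0.43302
  phi_hat_1 = (-0.0629 - (-0.0629)(-0.43302) - (-0.5323)(-0.244989)) / 1.2897 = -0.171005
So phi_hat = [-0.1710, -0.4330, -0.2450].
Therefore phi_hat_1 = -0.1710.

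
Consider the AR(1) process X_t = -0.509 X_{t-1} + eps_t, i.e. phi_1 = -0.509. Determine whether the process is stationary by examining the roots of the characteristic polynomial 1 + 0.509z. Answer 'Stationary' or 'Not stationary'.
\text{Stationary}

The AR(p) characteristic polynomial is P(z) = 1 + 0.509z.
Stationarity requires all roots to lie outside the unit circle, i.e. |z| > 1 for every root.
This is linear in z: 1 + (0.509) z = 0  =>  z = -1/(0.509) = -1.964637,  |z| = 1.964637.
Moduli of all roots: 1.9646.
All moduli strictly greater than 1? Yes.
Verdict: Stationary.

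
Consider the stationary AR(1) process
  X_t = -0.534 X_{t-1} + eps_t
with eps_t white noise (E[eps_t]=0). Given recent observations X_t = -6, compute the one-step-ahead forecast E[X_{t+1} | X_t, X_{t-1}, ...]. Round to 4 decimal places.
E[X_{t+1} \mid \mathcal F_t] = 3.2040

For an AR(p) model X_t = c + sum_i phi_i X_{t-i} + eps_t, the
one-step-ahead conditional mean is
  E[X_{t+1} | X_t, ...] = c + sum_i phi_i X_{t+1-i}.
Substitute known values:
  E[X_{t+1} | ...] = (-0.534) * (-6)
                   = 3.2040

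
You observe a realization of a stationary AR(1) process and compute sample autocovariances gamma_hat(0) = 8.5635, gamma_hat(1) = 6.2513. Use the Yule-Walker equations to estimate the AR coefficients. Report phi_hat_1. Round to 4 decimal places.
\hat\phi_{1} = 0.7300

The Yule-Walker equations for an AR(p) process read, in matrix form,
  Gamma_p phi = r_p,   with   (Gamma_p)_{ij} = gamma(|i - j|),
                       (r_p)_i = gamma(i),   i,j = 1..p.
Substitute the sample gammas (Toeplitz matrix and right-hand side of size 1):
  Gamma_p = [[8.5635]]
  r_p     = [6.2513]
With p = 1 this is the single equation gamma(0) phi_1 = gamma(1):
  phi_hat_1 = gamma(1) / gamma(0) = 6.2513 / 8.5635 = 0.7300.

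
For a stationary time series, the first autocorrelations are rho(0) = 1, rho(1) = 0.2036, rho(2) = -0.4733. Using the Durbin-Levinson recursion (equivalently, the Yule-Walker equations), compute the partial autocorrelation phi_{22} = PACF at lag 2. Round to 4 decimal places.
\phi_{22} = -0.5370

The PACF at lag k is phi_{kk}, the last component of the solution
to the Yule-Walker system G_k phi = r_k where
  (G_k)_{ij} = rho(|i - j|), (r_k)_i = rho(i), i,j = 1..k.
Equivalently, Durbin-Levinson gives phi_{kk} iteratively:
  phi_{11} = rho(1)
  phi_{kk} = [rho(k) - sum_{j=1..k-1} phi_{k-1,j} rho(k-j)]
            / [1 - sum_{j=1..k-1} phi_{k-1,j} rho(j)],
  phi_{k,j} = phi_{k-1,j} - phi_{kk} phi_{k-1,k-j},  j = 1..k-1.
Step k = 1:
  phi_11 = rho(1) = 0.2036.
Step k = 2:
  phi_22 = [rho(2) - phi_11 rho(1)] / [1 - phi_11 rho(1)] = [-0.4733 - (0.2036)(0.2036)] / [1 - (0.2036)(0.2036)]
         = -0.51475296 / 0.95854704 = -0.537.
Therefore phi_{22} = -0.5370.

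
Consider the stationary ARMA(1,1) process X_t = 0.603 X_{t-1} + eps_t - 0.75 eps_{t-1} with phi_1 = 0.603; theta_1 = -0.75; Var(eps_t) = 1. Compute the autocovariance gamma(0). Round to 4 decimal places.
\gamma(0) = 1.0340

Multiply the model equation by X_{t-k} and take expectations. With theta_0 = psi_0 = 1 and psi_j the MA(infinity) weights, this gives
  gamma(k) - sum_i phi_i gamma(k-i) = c_k,
  c_k = sigma^2 * sum_{j=k..q} theta_j psi_{j-k}   (c_k = 0 for k > q),
using gamma(-m) = gamma(m).
psi-weights needed (psi_j = theta_j + sum_i phi_i psi_{j-i}):
  psi_1 = theta_1 + phi_1 = -0.75 + (0.603) = -0.147
Right-hand sides:
  c_0 = sigma^2 (1 + theta_1 psi_1) = 1 * (1 + (-0.75)(-0.147)) = 1 * 1.11025 = 1.11025
  c_1 = sigma^2 theta_1 = 1 * (-0.75) = -0.75
  c_2 = 0
Equations for k = 0 and k = 1 (AR order 1):
  gamma(0) = phi_1 gamma(1) + c_0
  gamma(1) = phi_1 gamma(0) + c_1
Substituting the second into the first: gamma(0) (1 - phi_1^2) = c_0 + phi_1 c_1, so
  gamma(0) = (c_0 + phi_1 c_1) / (1 - phi_1^2) = (1.11025 + (0.603)(-0.75)) / (1 - (0.603)^2) = 0.658 / 0.636391 = 1.033956.
Therefore gamma(0) = 1.0340 (to 4 decimal places).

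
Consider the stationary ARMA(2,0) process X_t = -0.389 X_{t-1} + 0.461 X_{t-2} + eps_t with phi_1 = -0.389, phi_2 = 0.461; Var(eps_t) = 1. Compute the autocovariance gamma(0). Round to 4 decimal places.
\gamma(0) = 2.6503

Multiply the model equation by X_{t-k} and take expectations. With theta_0 = psi_0 = 1 and psi_j the MA(infinity) weights, this gives
  gamma(k) - sum_i phi_i gamma(k-i) = c_k,
  c_k = sigma^2 * sum_{j=k..q} theta_j psi_{j-k}   (c_k = 0 for k > q),
using gamma(-m) = gamma(m).
Pure AR (q = 0): c_0 = sigma^2 = 1, c_k = 0 for k >= 1.
Equations for k = 0, 1, 2 (AR order 2, c_2 = 0):
  (E0) gamma(0) = phi_1 gamma(1) + phi_2 gamma(2) + c_0
  (E1) gamma(1) = phi_1 gamma(0) + phi_2 gamma(1) + c_1
  (E2) gamma(2) = phi_1 gamma(1) + phi_2 gamma(0)
From (E1): gamma(1) = A gamma(0) + B with
  A = phi_1 / (1 - phi_2) = -0.389 / 0.539 = -0.721707,   B = c_1 / (1 - phi_2) = 0 / 0.539 = 0.
Insert (E2) into (E0): gamma(0) (1 - phi_2^2) = phi_1 (1 + phi_2) gamma(1) + c_0.
  phi_1 (1 + phi_2) = (-0.389)(1.461) = -0.568329,   1 - phi_2^2 = 0.787479.
Replace gamma(1) by A gamma(0) + B and collect gamma(0):
  gamma(0) [0.787479 - (-0.568329)(-0.721707)] = c_0 = 1
  gamma(0) * 0.377312 = 1
  gamma(0) = 1 / 0.377312 = 2.650326.
Therefore gamma(0) = 2.6503 (to 4 decimal places).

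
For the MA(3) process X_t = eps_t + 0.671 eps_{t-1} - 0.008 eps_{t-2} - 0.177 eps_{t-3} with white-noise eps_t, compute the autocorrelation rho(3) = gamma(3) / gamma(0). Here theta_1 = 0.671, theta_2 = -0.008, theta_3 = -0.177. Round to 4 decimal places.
\rho(3) = -0.1195

For an MA(q) process with theta_0 = 1, the autocovariance is
  gamma(k) = sigma^2 * sum_{i=0..q-k} theta_i * theta_{i+k},
and rho(k) = gamma(k) / gamma(0). Sigma^2 cancels.
  numerator   = (1)*(-0.177) = -0.177.
  denominator = (1)^2 + (0.671)^2 + (-0.008)^2 + (-0.177)^2 = 1.481634.
  rho(3) = -0.177 / 1.481634 = -0.1195.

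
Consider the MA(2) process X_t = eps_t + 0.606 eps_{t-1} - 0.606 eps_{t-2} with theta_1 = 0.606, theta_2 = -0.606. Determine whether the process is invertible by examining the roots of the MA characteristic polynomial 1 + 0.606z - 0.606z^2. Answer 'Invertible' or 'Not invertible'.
\text{Not invertible}

The MA(q) characteristic polynomial is P(z) = 1 + 0.606z - 0.606z^2.
Invertibility requires all roots to lie outside the unit circle, i.e. |z| > 1 for every root.
Set 1 + (0.606) z + (-0.606) z^2 = 0, i.e. a z^2 + b z + c = 0 with a = -0.606, b = 0.606, c = 1.
Discriminant D = b^2 - 4ac = (0.606)^2 - 4*(-0.606)*1 = 0.367236 - (-2.424) = 2.791236.
D >= 0, so the roots are real: z = (-b +/- sqrt(D)) / (2a) = (-0.606 +/- 1.670699) / (-1.212).
  z_1 = (-0.606 + 1.670699) / (-1.212) = -0.8785,   |z_1| = 0.8785.
  z_2 = (-0.606 - 1.670699) / (-1.212) = 1.8785,   |z_2| = 1.8785.
Moduli of all roots: 0.8785, 1.8785.
All moduli strictly greater than 1? No.
Verdict: Not invertible.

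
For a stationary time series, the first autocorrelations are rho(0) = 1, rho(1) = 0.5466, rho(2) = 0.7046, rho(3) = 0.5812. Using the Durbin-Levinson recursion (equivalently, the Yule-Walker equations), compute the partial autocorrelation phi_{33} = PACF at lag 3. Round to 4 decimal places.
\phi_{33} = 0.2200

The PACF at lag k is phi_{kk}, the last component of the solution
to the Yule-Walker system G_k phi = r_k where
  (G_k)_{ij} = rho(|i - j|), (r_k)_i = rho(i), i,j = 1..k.
Equivalently, Durbin-Levinson gives phi_{kk} iteratively:
  phi_{11} = rho(1)
  phi_{kk} = [rho(k) - sum_{j=1..k-1} phi_{k-1,j} rho(k-j)]
            / [1 - sum_{j=1..k-1} phi_{k-1,j} rho(j)],
  phi_{k,j} = phi_{k-1,j} - phi_{kk} phi_{k-1,k-j},  j = 1..k-1.
Step k = 1:
  phi_11 = rho(1) = 0.5466.
Step k = 2:
  phi_22 = [rho(2) - phi_11 rho(1)] / [1 - phi_11 rho(1)] = [0.7046 - (0.5466)(0.5466)] / [1 - (0.5466)(0.5466)]
         = 0.40582844 / 0.70122844 = 0.578739.
  Update: phi_21 = phi_11 - phi_22 phi_11 = 0.5466 - (0.578739)(0.5466) = 0.230261.
Step k = 3:
  phi_33 = [rho(3) - phi_21 rho(2) - phi_22 rho(1)] / [1 - phi_21 rho(1) - phi_22 rho(2)]
    numerator   = 0.5812 - (0.230261)(0.7046) - (0.578739)(0.5466) = 0.10261913
    denominator = 1 - (0.230261)(0.5466) - (0.578739)(0.7046) = 0.46635958
  phi_33 = 0.10261913 / 0.46635958 = 0.22.
Therefore phi_{33} = 0.2200.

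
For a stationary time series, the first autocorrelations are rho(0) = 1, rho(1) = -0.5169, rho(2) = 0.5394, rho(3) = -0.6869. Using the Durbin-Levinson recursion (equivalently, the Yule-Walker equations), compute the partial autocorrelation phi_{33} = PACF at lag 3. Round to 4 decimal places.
\phi_{33} = -0.5060

The PACF at lag k is phi_{kk}, the last component of the solution
to the Yule-Walker system G_k phi = r_k where
  (G_k)_{ij} = rho(|i - j|), (r_k)_i = rho(i), i,j = 1..k.
Equivalently, Durbin-Levinson gives phi_{kk} iteratively:
  phi_{11} = rho(1)
  phi_{kk} = [rho(k) - sum_{j=1..k-1} phi_{k-1,j} rho(k-j)]
            / [1 - sum_{j=1..k-1} phi_{k-1,j} rho(j)],
  phi_{k,j} = phi_{k-1,j} - phi_{kk} phi_{k-1,k-j},  j = 1..k-1.
Step k = 1:
  phi_11 = rho(1) = -0.5169.
Step k = 2:
  phi_22 = [rho(2) - phi_11 rho(1)] / [1 - phi_11 rho(1)] = [0.5394 - (-0.5169)(-0.5169)] / [1 - (-0.5169)(-0.5169)]
         = 0.27221439 / 0.73281439 = 0.371464.
  Update: phi_21 = phi_11 - phi_22 phi_11 = -0.5169 - (0.371464)(-0.5169) = -0.32489.
Step k = 3:
  phi_33 = [rho(3) - phi_21 rho(2) - phi_22 rho(1)] / [1 - phi_21 rho(1) - phi_22 rho(2)]
    numerator   = -0.6869 - (-0.32489)(0.5394) - (0.371464)(-0.5169) = -0.31964438
    denominator = 1 - (-0.32489)(-0.5169) - (0.371464)(0.5394) = 0.63169646
  phi_33 = -0.31964438 / 0.63169646 = -0.506.
Therefore phi_{33} = -0.5060.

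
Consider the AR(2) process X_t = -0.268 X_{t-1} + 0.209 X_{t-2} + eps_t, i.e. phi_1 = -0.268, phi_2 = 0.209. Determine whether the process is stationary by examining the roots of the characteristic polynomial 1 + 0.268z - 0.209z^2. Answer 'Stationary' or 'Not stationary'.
\text{Stationary}

The AR(p) characteristic polynomial is P(z) = 1 + 0.268z - 0.209z^2.
Stationarity requires all roots to lie outside the unit circle, i.e. |z| > 1 for every root.
Set 1 + (0.268) z + (-0.209) z^2 = 0, i.e. a z^2 + b z + c = 0 with a = -0.209, b = 0.268, c = 1.
Discriminant D = b^2 - 4ac = (0.268)^2 - 4*(-0.209)*1 = 0.071824 - (-0.836) = 0.907824.
D >= 0, so the roots are real: z = (-b +/- sqrt(D)) / (2a) = (-0.268 +/- 0.952798) / (-0.418).
  z_1 = (-0.268 + 0.952798) / (-0.418) = -1.6383,   |z_1| = 1.6383.
  z_2 = (-0.268 - 0.952798) / (-0.418) = 2.9206,   |z_2| = 2.9206.
Moduli of all roots: 1.6383, 2.9206.
All moduli strictly greater than 1? Yes.
Verdict: Stationary.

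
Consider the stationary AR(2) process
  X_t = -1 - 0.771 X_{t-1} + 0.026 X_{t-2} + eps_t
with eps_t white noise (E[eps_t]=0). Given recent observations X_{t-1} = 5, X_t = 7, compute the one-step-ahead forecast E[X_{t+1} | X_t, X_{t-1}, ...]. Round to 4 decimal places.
E[X_{t+1} \mid \mathcal F_t] = -6.2670

For an AR(p) model X_t = c + sum_i phi_i X_{t-i} + eps_t, the
one-step-ahead conditional mean is
  E[X_{t+1} | X_t, ...] = c + sum_i phi_i X_{t+1-i}.
Substitute known values:
  E[X_{t+1} | ...] = -1 + (-0.771) * (7) + (0.026) * (5)
                   = -6.2670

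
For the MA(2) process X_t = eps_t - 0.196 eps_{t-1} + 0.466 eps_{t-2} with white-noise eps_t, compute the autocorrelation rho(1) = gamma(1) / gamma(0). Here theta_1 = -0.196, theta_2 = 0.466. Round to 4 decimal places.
\rho(1) = -0.2288

For an MA(q) process with theta_0 = 1, the autocovariance is
  gamma(k) = sigma^2 * sum_{i=0..q-k} theta_i * theta_{i+k},
and rho(k) = gamma(k) / gamma(0). Sigma^2 cancels.
  numerator   = (1)*(-0.196) + (-0.196)*(0.466) = -0.287336.
  denominator = (1)^2 + (-0.196)^2 + (0.466)^2 = 1.255572.
  rho(1) = -0.287336 / 1.255572 = -0.2288.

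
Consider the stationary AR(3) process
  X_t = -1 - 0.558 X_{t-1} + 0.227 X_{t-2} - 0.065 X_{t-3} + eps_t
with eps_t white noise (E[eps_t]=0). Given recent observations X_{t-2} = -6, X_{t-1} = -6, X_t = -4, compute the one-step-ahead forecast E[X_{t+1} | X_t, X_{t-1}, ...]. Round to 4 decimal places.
E[X_{t+1} \mid \mathcal F_t] = 0.2600

For an AR(p) model X_t = c + sum_i phi_i X_{t-i} + eps_t, the
one-step-ahead conditional mean is
  E[X_{t+1} | X_t, ...] = c + sum_i phi_i X_{t+1-i}.
Substitute known values:
  E[X_{t+1} | ...] = -1 + (-0.558) * (-4) + (0.227) * (-6) + (-0.065) * (-6)
                   = 0.2600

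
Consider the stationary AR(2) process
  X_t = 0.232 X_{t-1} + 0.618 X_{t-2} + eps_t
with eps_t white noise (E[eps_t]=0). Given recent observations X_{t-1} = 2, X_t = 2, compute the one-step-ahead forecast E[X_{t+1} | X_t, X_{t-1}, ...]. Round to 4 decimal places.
E[X_{t+1} \mid \mathcal F_t] = 1.7000

For an AR(p) model X_t = c + sum_i phi_i X_{t-i} + eps_t, the
one-step-ahead conditional mean is
  E[X_{t+1} | X_t, ...] = c + sum_i phi_i X_{t+1-i}.
Substitute known values:
  E[X_{t+1} | ...] = (0.232) * (2) + (0.618) * (2)
                   = 1.7000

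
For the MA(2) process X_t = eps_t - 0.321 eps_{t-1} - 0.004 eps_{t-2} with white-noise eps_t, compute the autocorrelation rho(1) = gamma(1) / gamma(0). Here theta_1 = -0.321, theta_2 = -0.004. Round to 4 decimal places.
\rho(1) = -0.2898

For an MA(q) process with theta_0 = 1, the autocovariance is
  gamma(k) = sigma^2 * sum_{i=0..q-k} theta_i * theta_{i+k},
and rho(k) = gamma(k) / gamma(0). Sigma^2 cancels.
  numerator   = (1)*(-0.321) + (-0.321)*(-0.004) = -0.319716.
  denominator = (1)^2 + (-0.321)^2 + (-0.004)^2 = 1.103057.
  rho(1) = -0.319716 / 1.103057 = -0.2898.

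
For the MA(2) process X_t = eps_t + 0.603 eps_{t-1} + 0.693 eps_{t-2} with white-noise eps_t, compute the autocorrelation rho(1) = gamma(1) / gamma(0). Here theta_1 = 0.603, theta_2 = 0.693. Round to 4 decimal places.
\rho(1) = 0.5537

For an MA(q) process with theta_0 = 1, the autocovariance is
  gamma(k) = sigma^2 * sum_{i=0..q-k} theta_i * theta_{i+k},
and rho(k) = gamma(k) / gamma(0). Sigma^2 cancels.
  numerator   = (1)*(0.603) + (0.603)*(0.693) = 1.020879.
  denominator = (1)^2 + (0.603)^2 + (0.693)^2 = 1.843858.
  rho(1) = 1.020879 / 1.843858 = 0.5537.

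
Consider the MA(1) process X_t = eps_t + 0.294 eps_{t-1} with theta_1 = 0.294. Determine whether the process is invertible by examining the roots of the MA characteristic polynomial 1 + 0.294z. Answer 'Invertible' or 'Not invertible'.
\text{Invertible}

The MA(q) characteristic polynomial is P(z) = 1 + 0.294z.
Invertibility requires all roots to lie outside the unit circle, i.e. |z| > 1 for every root.
This is linear in z: 1 + (0.294) z = 0  =>  z = -1/(0.294) = -3.401361,  |z| = 3.401361.
Moduli of all roots: 3.4014.
All moduli strictly greater than 1? Yes.
Verdict: Invertible.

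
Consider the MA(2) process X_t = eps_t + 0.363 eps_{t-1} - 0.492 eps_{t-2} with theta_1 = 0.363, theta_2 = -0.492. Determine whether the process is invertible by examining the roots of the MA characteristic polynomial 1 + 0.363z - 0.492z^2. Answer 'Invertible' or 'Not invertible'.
\text{Invertible}

The MA(q) characteristic polynomial is P(z) = 1 + 0.363z - 0.492z^2.
Invertibility requires all roots to lie outside the unit circle, i.e. |z| > 1 for every root.
Set 1 + (0.363) z + (-0.492) z^2 = 0, i.e. a z^2 + b z + c = 0 with a = -0.492, b = 0.363, c = 1.
Discriminant D = b^2 - 4ac = (0.363)^2 - 4*(-0.492)*1 = 0.131769 - (-1.968) = 2.099769.
D >= 0, so the roots are real: z = (-b +/- sqrt(D)) / (2a) = (-0.363 +/- 1.449058) / (-0.984).
  z_1 = (-0.363 + 1.449058) / (-0.984) = -1.1037,   |z_1| = 1.1037.
  z_2 = (-0.363 - 1.449058) / (-0.984) = 1.8415,   |z_2| = 1.8415.
Moduli of all roots: 1.1037, 1.8415.
All moduli strictly greater than 1? Yes.
Verdict: Invertible.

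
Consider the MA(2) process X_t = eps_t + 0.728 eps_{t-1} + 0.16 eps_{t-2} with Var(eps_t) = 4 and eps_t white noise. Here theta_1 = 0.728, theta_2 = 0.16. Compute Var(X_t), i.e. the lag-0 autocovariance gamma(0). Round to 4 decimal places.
\gamma(0) = 6.2223

For an MA(q) process X_t = eps_t + sum_i theta_i eps_{t-i} with
Var(eps_t) = sigma^2, the variance is
  gamma(0) = sigma^2 * (1 + sum_i theta_i^2).
  sum_i theta_i^2 = (0.728)^2 + (0.16)^2 = 0.529984 + 0.0256 = 0.555584.
  gamma(0) = 4 * (1 + 0.555584) = 4 * 1.555584 = 6.222336, which rounds to 6.2223.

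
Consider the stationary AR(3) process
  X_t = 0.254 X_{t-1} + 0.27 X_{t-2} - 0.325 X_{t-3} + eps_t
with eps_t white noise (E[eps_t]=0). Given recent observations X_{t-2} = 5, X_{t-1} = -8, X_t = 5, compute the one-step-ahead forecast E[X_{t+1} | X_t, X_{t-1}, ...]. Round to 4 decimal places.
E[X_{t+1} \mid \mathcal F_t] = -2.5150

For an AR(p) model X_t = c + sum_i phi_i X_{t-i} + eps_t, the
one-step-ahead conditional mean is
  E[X_{t+1} | X_t, ...] = c + sum_i phi_i X_{t+1-i}.
Substitute known values:
  E[X_{t+1} | ...] = (0.254) * (5) + (0.27) * (-8) + (-0.325) * (5)
                   = -2.5150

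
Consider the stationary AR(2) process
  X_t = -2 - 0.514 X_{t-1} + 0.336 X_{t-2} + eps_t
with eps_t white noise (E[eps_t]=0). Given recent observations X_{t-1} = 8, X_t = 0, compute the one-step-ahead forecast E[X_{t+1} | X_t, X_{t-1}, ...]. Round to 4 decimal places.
E[X_{t+1} \mid \mathcal F_t] = 0.6880

For an AR(p) model X_t = c + sum_i phi_i X_{t-i} + eps_t, the
one-step-ahead conditional mean is
  E[X_{t+1} | X_t, ...] = c + sum_i phi_i X_{t+1-i}.
Substitute known values:
  E[X_{t+1} | ...] = -2 + (-0.514) * (0) + (0.336) * (8)
                   = 0.6880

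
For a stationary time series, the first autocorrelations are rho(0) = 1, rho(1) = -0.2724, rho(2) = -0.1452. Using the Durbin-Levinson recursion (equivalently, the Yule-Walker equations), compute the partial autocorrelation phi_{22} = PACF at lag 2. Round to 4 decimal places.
\phi_{22} = -0.2370

The PACF at lag k is phi_{kk}, the last component of the solution
to the Yule-Walker system G_k phi = r_k where
  (G_k)_{ij} = rho(|i - j|), (r_k)_i = rho(i), i,j = 1..k.
Equivalently, Durbin-Levinson gives phi_{kk} iteratively:
  phi_{11} = rho(1)
  phi_{kk} = [rho(k) - sum_{j=1..k-1} phi_{k-1,j} rho(k-j)]
            / [1 - sum_{j=1..k-1} phi_{k-1,j} rho(j)],
  phi_{k,j} = phi_{k-1,j} - phi_{kk} phi_{k-1,k-j},  j = 1..k-1.
Step k = 1:
  phi_11 = rho(1) = -0.2724.
Step k = 2:
  phi_22 = [rho(2) - phi_11 rho(1)] / [1 - phi_11 rho(1)] = [-0.1452 - (-0.2724)(-0.2724)] / [1 - (-0.2724)(-0.2724)]
         = -0.21940176 / 0.92579824 = -0.237.
Therefore phi_{22} = -0.2370.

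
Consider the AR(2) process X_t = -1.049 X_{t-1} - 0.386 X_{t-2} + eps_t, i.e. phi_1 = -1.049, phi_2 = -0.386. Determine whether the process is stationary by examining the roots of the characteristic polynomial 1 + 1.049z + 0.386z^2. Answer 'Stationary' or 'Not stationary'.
\text{Stationary}

The AR(p) characteristic polynomial is P(z) = 1 + 1.049z + 0.386z^2.
Stationarity requires all roots to lie outside the unit circle, i.e. |z| > 1 for every root.
Set 1 + (1.049) z + (0.386) z^2 = 0, i.e. a z^2 + b z + c = 0 with a = 0.386, b = 1.049, c = 1.
Discriminant D = b^2 - 4ac = (1.049)^2 - 4*(0.386)*1 = 1.100401 - (1.544) = -0.443599.
D < 0, so the roots are the complex-conjugate pair z = (-b +/- i sqrt(-D)) / (2a) = -1.3588 +/- 0.8627i.
For a conjugate pair |z|^2 = z * conj(z) = (product of roots) = c/a = 1/(0.386) = 2.590674, so |z| = sqrt(2.590674) = 1.6096 for both roots.
Moduli of all roots: 1.6096, 1.6096.
All moduli strictly greater than 1? Yes.
Verdict: Stationary.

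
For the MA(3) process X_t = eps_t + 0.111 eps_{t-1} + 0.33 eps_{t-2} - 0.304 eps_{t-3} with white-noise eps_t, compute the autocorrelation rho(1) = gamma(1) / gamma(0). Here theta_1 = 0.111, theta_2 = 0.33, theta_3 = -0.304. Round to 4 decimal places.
\rho(1) = 0.0390

For an MA(q) process with theta_0 = 1, the autocovariance is
  gamma(k) = sigma^2 * sum_{i=0..q-k} theta_i * theta_{i+k},
and rho(k) = gamma(k) / gamma(0). Sigma^2 cancels.
  numerator   = (1)*(0.111) + (0.111)*(0.33) + (0.33)*(-0.304) = 0.04731.
  denominator = (1)^2 + (0.111)^2 + (0.33)^2 + (-0.304)^2 = 1.213637.
  rho(1) = 0.04731 / 1.213637 = 0.0390.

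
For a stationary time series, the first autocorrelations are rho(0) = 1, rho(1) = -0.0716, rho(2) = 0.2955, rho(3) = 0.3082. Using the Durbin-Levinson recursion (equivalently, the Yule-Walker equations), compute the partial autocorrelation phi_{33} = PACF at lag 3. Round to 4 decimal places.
\phi_{33} = 0.3781

The PACF at lag k is phi_{kk}, the last component of the solution
to the Yule-Walker system G_k phi = r_k where
  (G_k)_{ij} = rho(|i - j|), (r_k)_i = rho(i), i,j = 1..k.
Equivalently, Durbin-Levinson gives phi_{kk} iteratively:
  phi_{11} = rho(1)
  phi_{kk} = [rho(k) - sum_{j=1..k-1} phi_{k-1,j} rho(k-j)]
            / [1 - sum_{j=1..k-1} phi_{k-1,j} rho(j)],
  phi_{k,j} = phi_{k-1,j} - phi_{kk} phi_{k-1,k-j},  j = 1..k-1.
Step k = 1:
  phi_11 = rho(1) = -0.0716.
Step k = 2:
  phi_22 = [rho(2) - phi_11 rho(1)] / [1 - phi_11 rho(1)] = [0.2955 - (-0.0716)(-0.0716)] / [1 - (-0.0716)(-0.0716)]
         = 0.29037344 / 0.99487344 = 0.29187.
  Update: phi_21 = phi_11 - phi_22 phi_11 = -0.0716 - (0.29187)(-0.0716) = -0.050702.
Step k = 3:
  phi_33 = [rho(3) - phi_21 rho(2) - phi_22 rho(1)] / [1 - phi_21 rho(1) - phi_22 rho(2)]
    numerator   = 0.3082 - (-0.050702)(0.2955) - (0.29187)(-0.0716) = 0.34408035
    denominator = 1 - (-0.050702)(-0.0716) - (0.29187)(0.2955) = 0.91012222
  phi_33 = 0.34408035 / 0.91012222 = 0.3781.
Therefore phi_{33} = 0.3781.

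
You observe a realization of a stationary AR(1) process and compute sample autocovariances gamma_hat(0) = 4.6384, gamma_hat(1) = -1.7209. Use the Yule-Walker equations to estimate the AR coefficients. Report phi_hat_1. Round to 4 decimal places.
\hat\phi_{1} = -0.3710

The Yule-Walker equations for an AR(p) process read, in matrix form,
  Gamma_p phi = r_p,   with   (Gamma_p)_{ij} = gamma(|i - j|),
                       (r_p)_i = gamma(i),   i,j = 1..p.
Substitute the sample gammas (Toeplitz matrix and right-hand side of size 1):
  Gamma_p = [[4.6384]]
  r_p     = [-1.7209]
With p = 1 this is the single equation gamma(0) phi_1 = gamma(1):
  phi_hat_1 = gamma(1) / gamma(0) = -1.7209 / 4.6384 = -0.3710.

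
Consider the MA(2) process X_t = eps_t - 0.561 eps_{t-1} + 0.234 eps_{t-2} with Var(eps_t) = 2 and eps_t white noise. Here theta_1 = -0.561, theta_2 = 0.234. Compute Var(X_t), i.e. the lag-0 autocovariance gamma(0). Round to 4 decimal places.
\gamma(0) = 2.7390

For an MA(q) process X_t = eps_t + sum_i theta_i eps_{t-i} with
Var(eps_t) = sigma^2, the variance is
  gamma(0) = sigma^2 * (1 + sum_i theta_i^2).
  sum_i theta_i^2 = (-0.561)^2 + (0.234)^2 = 0.314721 + 0.054756 = 0.369477.
  gamma(0) = 2 * (1 + 0.369477) = 2 * 1.369477 = 2.738954, which rounds to 2.7390.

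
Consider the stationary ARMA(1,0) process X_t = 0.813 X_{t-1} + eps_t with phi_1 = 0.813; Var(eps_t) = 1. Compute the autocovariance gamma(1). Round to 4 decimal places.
\gamma(1) = 2.3980

Multiply the model equation by X_{t-k} and take expectations. With theta_0 = psi_0 = 1 and psi_j the MA(infinity) weights, this gives
  gamma(k) - sum_i phi_i gamma(k-i) = c_k,
  c_k = sigma^2 * sum_{j=k..q} theta_j psi_{j-k}   (c_k = 0 for k > q),
using gamma(-m) = gamma(m).
Pure AR (q = 0): c_0 = sigma^2 = 1, c_k = 0 for k >= 1.
Equations for k = 0 and k = 1 (AR order 1):
  gamma(0) = phi_1 gamma(1) + c_0
  gamma(1) = phi_1 gamma(0) + c_1
Substituting the second into the first: gamma(0) (1 - phi_1^2) = c_0 + phi_1 c_1, so
  gamma(0) = c_0 / (1 - phi_1^2) = 1 / (1 - (0.813)^2) = 1 / 0.339031 = 2.949583.
  gamma(1) = phi_1 gamma(0) = (0.813)(2.949583) = 2.398011.
Therefore gamma(1) = 2.3980 (to 4 decimal places).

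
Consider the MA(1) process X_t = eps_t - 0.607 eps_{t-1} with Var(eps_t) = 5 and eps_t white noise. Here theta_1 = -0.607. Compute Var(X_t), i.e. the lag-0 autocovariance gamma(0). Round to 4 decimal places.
\gamma(0) = 6.8422

For an MA(q) process X_t = eps_t + sum_i theta_i eps_{t-i} with
Var(eps_t) = sigma^2, the variance is
  gamma(0) = sigma^2 * (1 + sum_i theta_i^2).
  sum_i theta_i^2 = (-0.607)^2 = 0.368449.
  gamma(0) = 5 * (1 + 0.368449) = 5 * 1.368449 = 6.842245, which rounds to 6.8422.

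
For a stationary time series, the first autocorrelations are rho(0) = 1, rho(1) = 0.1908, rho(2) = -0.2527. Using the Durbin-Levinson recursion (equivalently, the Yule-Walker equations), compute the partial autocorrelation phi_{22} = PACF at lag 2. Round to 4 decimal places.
\phi_{22} = -0.3000

The PACF at lag k is phi_{kk}, the last component of the solution
to the Yule-Walker system G_k phi = r_k where
  (G_k)_{ij} = rho(|i - j|), (r_k)_i = rho(i), i,j = 1..k.
Equivalently, Durbin-Levinson gives phi_{kk} iteratively:
  phi_{11} = rho(1)
  phi_{kk} = [rho(k) - sum_{j=1..k-1} phi_{k-1,j} rho(k-j)]
            / [1 - sum_{j=1..k-1} phi_{k-1,j} rho(j)],
  phi_{k,j} = phi_{k-1,j} - phi_{kk} phi_{k-1,k-j},  j = 1..k-1.
Step k = 1:
  phi_11 = rho(1) = 0.1908.
Step k = 2:
  phi_22 = [rho(2) - phi_11 rho(1)] / [1 - phi_11 rho(1)] = [-0.2527 - (0.1908)(0.1908)] / [1 - (0.1908)(0.1908)]
         = -0.28910464 / 0.96359536 = -0.3.
Therefore phi_{22} = -0.3000.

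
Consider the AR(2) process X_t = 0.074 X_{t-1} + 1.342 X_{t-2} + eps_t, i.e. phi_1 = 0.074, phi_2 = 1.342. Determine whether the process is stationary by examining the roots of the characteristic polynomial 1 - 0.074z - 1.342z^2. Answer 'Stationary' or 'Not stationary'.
\text{Not stationary}

The AR(p) characteristic polynomial is P(z) = 1 - 0.074z - 1.342z^2.
Stationarity requires all roots to lie outside the unit circle, i.e. |z| > 1 for every root.
Set 1 + (-0.074) z + (-1.342) z^2 = 0, i.e. a z^2 + b z + c = 0 with a = -1.342, b = -0.074, c = 1.
Discriminant D = b^2 - 4ac = (-0.074)^2 - 4*(-1.342)*1 = 0.005476 - (-5.368) = 5.373476.
D >= 0, so the roots are real: z = (-b +/- sqrt(D)) / (2a) = (0.074 +/- 2.318076) / (-2.684).
  z_1 = (0.074 + 2.318076) / (-2.684) = -0.8912,   |z_1| = 0.8912.
  z_2 = (0.074 - 2.318076) / (-2.684) = 0.8361,   |z_2| = 0.8361.
Moduli of all roots: 0.8912, 0.8361.
All moduli strictly greater than 1? No.
Verdict: Not stationary.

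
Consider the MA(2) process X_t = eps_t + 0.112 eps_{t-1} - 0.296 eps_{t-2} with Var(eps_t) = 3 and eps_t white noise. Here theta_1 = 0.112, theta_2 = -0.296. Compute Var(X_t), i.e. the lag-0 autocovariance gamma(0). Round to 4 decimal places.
\gamma(0) = 3.3005

For an MA(q) process X_t = eps_t + sum_i theta_i eps_{t-i} with
Var(eps_t) = sigma^2, the variance is
  gamma(0) = sigma^2 * (1 + sum_i theta_i^2).
  sum_i theta_i^2 = (0.112)^2 + (-0.296)^2 = 0.012544 + 0.087616 = 0.10016.
  gamma(0) = 3 * (1 + 0.10016) = 3 * 1.10016 = 3.30048, which rounds to 3.3005.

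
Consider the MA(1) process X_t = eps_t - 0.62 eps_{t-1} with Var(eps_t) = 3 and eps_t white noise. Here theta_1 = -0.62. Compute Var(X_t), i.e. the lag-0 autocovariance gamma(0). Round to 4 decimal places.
\gamma(0) = 4.1532

For an MA(q) process X_t = eps_t + sum_i theta_i eps_{t-i} with
Var(eps_t) = sigma^2, the variance is
  gamma(0) = sigma^2 * (1 + sum_i theta_i^2).
  sum_i theta_i^2 = (-0.62)^2 = 0.3844.
  gamma(0) = 3 * (1 + 0.3844) = 3 * 1.3844 = 4.1532.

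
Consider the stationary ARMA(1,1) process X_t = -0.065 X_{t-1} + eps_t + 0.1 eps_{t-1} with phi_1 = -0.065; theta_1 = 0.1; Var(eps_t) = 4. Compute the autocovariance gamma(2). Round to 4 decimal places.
\gamma(2) = -0.0091

Multiply the model equation by X_{t-k} and take expectations. With theta_0 = psi_0 = 1 and psi_j the MA(infinity) weights, this gives
  gamma(k) - sum_i phi_i gamma(k-i) = c_k,
  c_k = sigma^2 * sum_{j=k..q} theta_j psi_{j-k}   (c_k = 0 for k > q),
using gamma(-m) = gamma(m).
psi-weights needed (psi_j = theta_j + sum_i phi_i psi_{j-i}):
  psi_1 = theta_1 + phi_1 = 0.1 + (-0.065) = 0.035
Right-hand sides:
  c_0 = sigma^2 (1 + theta_1 psi_1) = 4 * (1 + (0.1)(0.035)) = 4 * 1.0035 = 4.014
  c_1 = sigma^2 theta_1 = 4 * (0.1) = 0.4
  c_2 = 0
Equations for k = 0 and k = 1 (AR order 1):
  gamma(0) = phi_1 gamma(1) + c_0
  gamma(1) = phi_1 gamma(0) + c_1
Substituting the second into the first: gamma(0) (1 - phi_1^2) = c_0 + phi_1 c_1, so
  gamma(0) = (c_0 + phi_1 c_1) / (1 - phi_1^2) = (4.014 + (-0.065)(0.4)) / (1 - (-0.065)^2) = 3.988 / 0.995775 = 4.004921.
  gamma(1) = phi_1 gamma(0) + c_1 = (-0.065)(4.004921) + (0.4) = 0.13968.
For k = 2 (> q): gamma(2) = phi_1 gamma(1) = (-0.065)(0.13968) = -0.009079.
Therefore gamma(2) = -0.0091 (to 4 decimal places).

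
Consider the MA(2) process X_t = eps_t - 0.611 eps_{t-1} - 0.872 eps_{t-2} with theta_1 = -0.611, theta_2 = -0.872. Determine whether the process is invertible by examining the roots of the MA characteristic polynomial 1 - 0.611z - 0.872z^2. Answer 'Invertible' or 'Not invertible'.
\text{Not invertible}

The MA(q) characteristic polynomial is P(z) = 1 - 0.611z - 0.872z^2.
Invertibility requires all roots to lie outside the unit circle, i.e. |z| > 1 for every root.
Set 1 + (-0.611) z + (-0.872) z^2 = 0, i.e. a z^2 + b z + c = 0 with a = -0.872, b = -0.611, c = 1.
Discriminant D = b^2 - 4ac = (-0.611)^2 - 4*(-0.872)*1 = 0.373321 - (-3.488) = 3.861321.
D >= 0, so the roots are real: z = (-b +/- sqrt(D)) / (2a) = (0.611 +/- 1.965024) / (-1.744).
  z_1 = (0.611 + 1.965024) / (-1.744) = -1.4771,   |z_1| = 1.4771.
  z_2 = (0.611 - 1.965024) / (-1.744) = 0.7764,   |z_2| = 0.7764.
Moduli of all roots: 1.4771, 0.7764.
All moduli strictly greater than 1? No.
Verdict: Not invertible.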